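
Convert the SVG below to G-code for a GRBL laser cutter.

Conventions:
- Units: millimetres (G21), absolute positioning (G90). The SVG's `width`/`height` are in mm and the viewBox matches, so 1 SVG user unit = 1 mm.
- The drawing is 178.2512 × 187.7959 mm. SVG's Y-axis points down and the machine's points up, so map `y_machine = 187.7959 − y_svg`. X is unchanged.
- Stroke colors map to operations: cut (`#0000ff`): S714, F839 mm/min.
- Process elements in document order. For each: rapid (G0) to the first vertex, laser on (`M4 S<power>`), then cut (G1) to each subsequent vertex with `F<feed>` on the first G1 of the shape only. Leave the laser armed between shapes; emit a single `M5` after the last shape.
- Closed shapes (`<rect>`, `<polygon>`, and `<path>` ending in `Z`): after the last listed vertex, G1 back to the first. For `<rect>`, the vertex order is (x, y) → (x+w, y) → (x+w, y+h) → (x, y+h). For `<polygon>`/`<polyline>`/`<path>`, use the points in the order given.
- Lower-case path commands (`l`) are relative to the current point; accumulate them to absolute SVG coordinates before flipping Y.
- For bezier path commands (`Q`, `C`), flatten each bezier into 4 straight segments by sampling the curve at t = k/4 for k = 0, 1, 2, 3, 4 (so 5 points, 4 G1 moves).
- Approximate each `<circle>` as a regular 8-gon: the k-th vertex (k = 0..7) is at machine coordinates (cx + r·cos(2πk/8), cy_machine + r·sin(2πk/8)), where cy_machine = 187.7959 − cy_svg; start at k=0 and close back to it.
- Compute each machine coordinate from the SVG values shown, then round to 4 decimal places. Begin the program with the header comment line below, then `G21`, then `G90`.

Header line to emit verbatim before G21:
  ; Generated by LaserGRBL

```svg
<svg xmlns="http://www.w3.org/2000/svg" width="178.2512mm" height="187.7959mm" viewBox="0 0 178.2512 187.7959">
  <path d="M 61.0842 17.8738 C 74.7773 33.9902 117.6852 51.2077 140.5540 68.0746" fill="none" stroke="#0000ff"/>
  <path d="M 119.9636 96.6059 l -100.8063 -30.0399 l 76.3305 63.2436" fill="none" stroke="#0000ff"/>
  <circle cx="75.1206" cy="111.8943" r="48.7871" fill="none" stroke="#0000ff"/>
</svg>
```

; Generated by LaserGRBL
G21
G90
G0 X61.0842 Y169.9221
M4 S714
G1 X76.0622 Y157.6510 F839
G1 X97.3782 Y145.1031
G1 X120.4147 Y132.4145
G1 X140.5540 Y119.7213
G0 X119.9636 Y91.1900
M4 S714
G1 X19.1573 Y121.2299 F839
G1 X95.4878 Y57.9863
G0 X123.9077 Y75.9016
M4 S714
G1 X109.6183 Y110.3993 F839
G1 X75.1206 Y124.6887
G1 X40.6229 Y110.3993
G1 X26.3335 Y75.9016
G1 X40.6229 Y41.4039
G1 X75.1206 Y27.1145
G1 X109.6183 Y41.4039
G1 X123.9077 Y75.9016
M5

1 u = 1 mm; y_m = 187.7959 − y.

[1] `<path>` cubic bezier, #0000ff→cut S714 F839: (61.0842,169.9221) → (76.0622,157.6510) → (97.3782,145.1031) → (120.4147,132.4145) → (140.5540,119.7213)

[2] `<path>` open polyline, #0000ff→cut S714 F839: (119.9636,91.1900) → (19.1573,121.2299) → (95.4878,57.9863)

[3] `<circle>` circle, #0000ff→cut S714 F839: (123.9077,75.9016) → (109.6183,110.3993) → (75.1206,124.6887) → (40.6229,110.3993) → (26.3335,75.9016) → (40.6229,41.4039) → (75.1206,27.1145) → (109.6183,41.4039) → (123.9077,75.9016) (closed)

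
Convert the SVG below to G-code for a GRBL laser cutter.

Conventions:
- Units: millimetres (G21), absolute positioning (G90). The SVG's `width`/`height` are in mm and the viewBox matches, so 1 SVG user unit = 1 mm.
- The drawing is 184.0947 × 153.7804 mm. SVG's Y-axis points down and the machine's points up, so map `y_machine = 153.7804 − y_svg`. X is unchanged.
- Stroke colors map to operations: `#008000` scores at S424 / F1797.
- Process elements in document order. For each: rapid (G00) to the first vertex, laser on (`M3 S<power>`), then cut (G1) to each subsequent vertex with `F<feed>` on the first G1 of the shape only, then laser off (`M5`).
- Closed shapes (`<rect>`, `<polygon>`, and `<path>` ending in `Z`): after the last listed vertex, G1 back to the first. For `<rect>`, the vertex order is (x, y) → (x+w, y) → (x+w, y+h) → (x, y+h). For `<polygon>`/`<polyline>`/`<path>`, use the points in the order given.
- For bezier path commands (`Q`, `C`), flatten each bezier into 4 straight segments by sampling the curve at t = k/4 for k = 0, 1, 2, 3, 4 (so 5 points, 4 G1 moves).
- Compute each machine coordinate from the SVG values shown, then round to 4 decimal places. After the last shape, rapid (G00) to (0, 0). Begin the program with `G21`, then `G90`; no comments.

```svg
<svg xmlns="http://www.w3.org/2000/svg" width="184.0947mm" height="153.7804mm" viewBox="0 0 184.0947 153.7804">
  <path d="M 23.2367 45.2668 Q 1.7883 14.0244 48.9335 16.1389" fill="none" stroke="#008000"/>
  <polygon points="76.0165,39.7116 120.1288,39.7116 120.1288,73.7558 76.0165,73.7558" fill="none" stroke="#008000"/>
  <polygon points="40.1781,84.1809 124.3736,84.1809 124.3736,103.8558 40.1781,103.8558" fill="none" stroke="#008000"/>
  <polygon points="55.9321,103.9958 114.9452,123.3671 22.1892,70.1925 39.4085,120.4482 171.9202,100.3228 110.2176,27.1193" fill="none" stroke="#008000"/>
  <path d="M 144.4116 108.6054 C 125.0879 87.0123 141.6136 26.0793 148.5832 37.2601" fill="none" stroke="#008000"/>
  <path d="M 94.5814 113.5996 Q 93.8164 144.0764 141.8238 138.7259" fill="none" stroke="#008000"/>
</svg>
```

1 u = 1 mm; y_m = 153.7804 − y.

[1] `<path>` quadratic bezier, #008000→score S424 F1797: (23.2367,108.5136) → (16.7996,122.0500) → (18.9367,131.4168) → (29.6480,136.6139) → (48.9335,137.6415)

[2] `<polygon>` rectangle, #008000→score S424 F1797: (76.0165,114.0688) → (120.1288,114.0688) → (120.1288,80.0246) → (76.0165,80.0246) → (76.0165,114.0688) (closed)

[3] `<polygon>` rectangle, #008000→score S424 F1797: (40.1781,69.5995) → (124.3736,69.5995) → (124.3736,49.9246) → (40.1781,49.9246) → (40.1781,69.5995) (closed)

[4] `<polygon>` closed polygon, #008000→score S424 F1797: (55.9321,49.7846) → (114.9452,30.4133) → (22.1892,83.5879) → (39.4085,33.3322) → (171.9202,53.4576) → (110.2176,126.6611) → (55.9321,49.7846) (closed)

[5] `<path>` cubic bezier, #008000→score S424 F1797: (144.4116,45.1750) → (135.9311,67.0046) → (136.6374,93.1379) → (142.2737,113.1260) → (148.5832,116.5203)

[6] `<path>` quadratic bezier, #008000→score S424 F1797: (94.5814,40.1808) → (97.2472,27.1816) → (106.0095,18.6608) → (120.8684,14.6185) → (141.8238,15.0545)

G21
G90
G00 X23.2367 Y108.5136
M3 S424
G1 X16.7996 Y122.0500 F1797
G1 X18.9367 Y131.4168
G1 X29.6480 Y136.6139
G1 X48.9335 Y137.6415
M5
G00 X76.0165 Y114.0688
M3 S424
G1 X120.1288 Y114.0688 F1797
G1 X120.1288 Y80.0246
G1 X76.0165 Y80.0246
G1 X76.0165 Y114.0688
M5
G00 X40.1781 Y69.5995
M3 S424
G1 X124.3736 Y69.5995 F1797
G1 X124.3736 Y49.9246
G1 X40.1781 Y49.9246
G1 X40.1781 Y69.5995
M5
G00 X55.9321 Y49.7846
M3 S424
G1 X114.9452 Y30.4133 F1797
G1 X22.1892 Y83.5879
G1 X39.4085 Y33.3322
G1 X171.9202 Y53.4576
G1 X110.2176 Y126.6611
G1 X55.9321 Y49.7846
M5
G00 X144.4116 Y45.1750
M3 S424
G1 X135.9311 Y67.0046 F1797
G1 X136.6374 Y93.1379
G1 X142.2737 Y113.1260
G1 X148.5832 Y116.5203
M5
G00 X94.5814 Y40.1808
M3 S424
G1 X97.2472 Y27.1816 F1797
G1 X106.0095 Y18.6608
G1 X120.8684 Y14.6185
G1 X141.8238 Y15.0545
M5
G00 X0.0000 Y0.0000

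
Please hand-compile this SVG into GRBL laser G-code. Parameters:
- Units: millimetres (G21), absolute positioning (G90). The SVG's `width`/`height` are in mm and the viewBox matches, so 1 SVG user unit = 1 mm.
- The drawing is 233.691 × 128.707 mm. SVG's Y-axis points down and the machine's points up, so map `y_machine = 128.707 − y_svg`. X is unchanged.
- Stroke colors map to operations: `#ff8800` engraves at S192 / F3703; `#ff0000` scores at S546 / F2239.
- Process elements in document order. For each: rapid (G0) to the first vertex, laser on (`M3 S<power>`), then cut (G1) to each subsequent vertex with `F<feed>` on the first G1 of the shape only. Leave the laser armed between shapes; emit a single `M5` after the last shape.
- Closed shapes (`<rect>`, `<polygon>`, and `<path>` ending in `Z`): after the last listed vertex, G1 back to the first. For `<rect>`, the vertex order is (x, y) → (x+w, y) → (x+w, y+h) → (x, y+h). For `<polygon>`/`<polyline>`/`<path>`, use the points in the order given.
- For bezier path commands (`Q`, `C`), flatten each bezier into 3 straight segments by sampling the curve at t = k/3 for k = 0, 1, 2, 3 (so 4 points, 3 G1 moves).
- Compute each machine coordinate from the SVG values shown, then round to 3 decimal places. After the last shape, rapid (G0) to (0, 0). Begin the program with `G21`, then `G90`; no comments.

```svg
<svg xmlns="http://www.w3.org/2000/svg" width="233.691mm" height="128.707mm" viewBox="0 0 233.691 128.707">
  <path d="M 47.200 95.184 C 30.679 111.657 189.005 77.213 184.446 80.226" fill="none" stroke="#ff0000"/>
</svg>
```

Since the viewBox matches the mm dimensions, user units are millimetres directly. The only transform is the Y-flip y_m = 128.707 − y_svg.

Shape 1 is a cubic bezier drawn with `<path>`. Its stroke #ff0000 means score at S546, F2239. After flipping Y the toolpath is (47.200,33.523) → (76.453,30.749) → (147.219,42.281) → (184.446,48.481).

G21
G90
G0 X47.200 Y33.523
M3 S546
G1 X76.453 Y30.749 F2239
G1 X147.219 Y42.281
G1 X184.446 Y48.481
M5
G0 X0.000 Y0.000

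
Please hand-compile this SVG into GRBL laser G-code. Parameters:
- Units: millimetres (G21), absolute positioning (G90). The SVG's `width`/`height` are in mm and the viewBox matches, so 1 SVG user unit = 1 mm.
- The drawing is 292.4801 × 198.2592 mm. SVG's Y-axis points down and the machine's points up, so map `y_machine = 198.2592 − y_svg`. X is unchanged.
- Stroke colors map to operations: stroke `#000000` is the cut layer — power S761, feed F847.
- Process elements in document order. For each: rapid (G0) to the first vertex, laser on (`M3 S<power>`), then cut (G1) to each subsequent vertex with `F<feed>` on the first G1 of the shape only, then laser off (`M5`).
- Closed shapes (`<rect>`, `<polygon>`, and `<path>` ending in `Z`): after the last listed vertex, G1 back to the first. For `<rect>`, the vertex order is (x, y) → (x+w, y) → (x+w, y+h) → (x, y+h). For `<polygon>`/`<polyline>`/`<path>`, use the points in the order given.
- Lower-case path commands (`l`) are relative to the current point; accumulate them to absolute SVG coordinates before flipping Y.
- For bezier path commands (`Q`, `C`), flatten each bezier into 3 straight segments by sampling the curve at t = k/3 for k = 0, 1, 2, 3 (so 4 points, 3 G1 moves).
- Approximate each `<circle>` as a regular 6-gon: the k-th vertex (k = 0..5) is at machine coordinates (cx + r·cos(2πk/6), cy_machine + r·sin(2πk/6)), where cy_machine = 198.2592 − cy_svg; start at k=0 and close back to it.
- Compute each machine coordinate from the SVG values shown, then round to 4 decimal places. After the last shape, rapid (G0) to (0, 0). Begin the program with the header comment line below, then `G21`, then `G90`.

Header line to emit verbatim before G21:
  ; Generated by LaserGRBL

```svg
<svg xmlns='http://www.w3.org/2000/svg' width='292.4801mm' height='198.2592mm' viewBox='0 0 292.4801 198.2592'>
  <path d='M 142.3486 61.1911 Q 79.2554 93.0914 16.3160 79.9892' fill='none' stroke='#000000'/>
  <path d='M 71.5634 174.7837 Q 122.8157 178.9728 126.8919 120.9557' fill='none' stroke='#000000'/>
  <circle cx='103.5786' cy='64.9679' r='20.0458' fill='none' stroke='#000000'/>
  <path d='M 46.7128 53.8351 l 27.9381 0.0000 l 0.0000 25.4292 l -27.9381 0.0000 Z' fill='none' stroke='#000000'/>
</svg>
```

; Generated by LaserGRBL
G21
G90
G0 X142.3486 Y137.0681
M3 S761
G1 X100.3036 Y120.8015 F847
G1 X58.2927 Y114.5355
G1 X16.3160 Y118.2700
M5
G0 X71.5634 Y23.4755
M3 S761
G1 X100.4898 Y27.5946 F847
G1 X118.9326 Y45.5372
G1 X126.8919 Y77.3035
M5
G0 X123.6244 Y133.2913
M3 S761
G1 X113.6015 Y150.6515 F847
G1 X93.5557 Y150.6515
G1 X83.5328 Y133.2913
G1 X93.5557 Y115.9311
G1 X113.6015 Y115.9311
G1 X123.6244 Y133.2913
M5
G0 X46.7128 Y144.4241
M3 S761
G1 X74.6509 Y144.4241 F847
G1 X74.6509 Y118.9949
G1 X46.7128 Y118.9949
G1 X46.7128 Y144.4241
M5
G0 X0.0000 Y0.0000

viewBox `0 0 292.4801 198.2592` with mm width/height → 1 unit = 1 mm. Flip: y_m = 198.2592 − y_svg.

**Shape 1** — `<path>` quadratic bezier, stroke `#000000` → cut (S761, F847). Control points (SVG): P0=(142.3486,61.1911), P1=(79.2554,93.0914), P2=(16.3160,79.9892); sampled at t=k/3. Machine vertices: (142.3486,137.0681) → (100.3036,120.8015) → (58.2927,114.5355) → (16.3160,118.2700). Open path.

**Shape 2** — `<path>` quadratic bezier, stroke `#000000` → cut (S761, F847). Control points (SVG): P0=(71.5634,174.7837), P1=(122.8157,178.9728), P2=(126.8919,120.9557); sampled at t=k/3. Machine vertices: (71.5634,23.4755) → (100.4898,27.5946) → (118.9326,45.5372) → (126.8919,77.3035). Open path.

**Shape 3** — `<circle>` circle, stroke `#000000` → cut (S761, F847). Machine vertices: (123.6244,133.2913) → (113.6015,150.6515) → (93.5557,150.6515) → (83.5328,133.2913) → (93.5557,115.9311) → (113.6015,115.9311) → (123.6244,133.2913). Closed: final G1 returns to the first vertex.

**Shape 4** — `<path>` rectangle, stroke `#000000` → cut (S761, F847). Machine vertices: (46.7128,144.4241) → (74.6509,144.4241) → (74.6509,118.9949) → (46.7128,118.9949) → (46.7128,144.4241). Closed: final G1 returns to the first vertex.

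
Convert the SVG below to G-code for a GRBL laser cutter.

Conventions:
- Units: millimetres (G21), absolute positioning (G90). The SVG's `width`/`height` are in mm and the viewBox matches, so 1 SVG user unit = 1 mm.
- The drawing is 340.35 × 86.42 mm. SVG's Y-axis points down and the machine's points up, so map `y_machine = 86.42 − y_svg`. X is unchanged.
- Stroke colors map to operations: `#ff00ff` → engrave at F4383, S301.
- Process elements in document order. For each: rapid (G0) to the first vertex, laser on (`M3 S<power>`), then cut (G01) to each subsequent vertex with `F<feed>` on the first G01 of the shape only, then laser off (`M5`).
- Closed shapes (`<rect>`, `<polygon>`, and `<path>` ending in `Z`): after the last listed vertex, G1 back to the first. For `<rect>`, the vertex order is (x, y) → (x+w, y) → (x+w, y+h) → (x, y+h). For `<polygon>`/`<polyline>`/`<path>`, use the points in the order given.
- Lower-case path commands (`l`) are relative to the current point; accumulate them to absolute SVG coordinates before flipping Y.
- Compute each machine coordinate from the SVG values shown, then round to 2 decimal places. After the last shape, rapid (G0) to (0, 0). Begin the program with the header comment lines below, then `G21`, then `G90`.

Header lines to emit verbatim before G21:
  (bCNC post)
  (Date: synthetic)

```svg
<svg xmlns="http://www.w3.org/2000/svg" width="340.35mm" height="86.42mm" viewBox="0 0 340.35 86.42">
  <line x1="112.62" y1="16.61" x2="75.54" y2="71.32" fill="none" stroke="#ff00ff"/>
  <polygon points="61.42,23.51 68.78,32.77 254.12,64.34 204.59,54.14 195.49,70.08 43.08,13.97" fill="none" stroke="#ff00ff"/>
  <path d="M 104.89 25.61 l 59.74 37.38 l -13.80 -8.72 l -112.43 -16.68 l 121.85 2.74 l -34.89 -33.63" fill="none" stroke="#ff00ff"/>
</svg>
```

(bCNC post)
(Date: synthetic)
G21
G90
G0 X112.62 Y69.81
M3 S301
G01 X75.54 Y15.10 F4383
M5
G0 X61.42 Y62.91
M3 S301
G01 X68.78 Y53.65 F4383
G01 X254.12 Y22.08
G01 X204.59 Y32.28
G01 X195.49 Y16.34
G01 X43.08 Y72.45
G01 X61.42 Y62.91
M5
G0 X104.89 Y60.81
M3 S301
G01 X164.63 Y23.43 F4383
G01 X150.83 Y32.15
G01 X38.40 Y48.83
G01 X160.25 Y46.09
G01 X125.36 Y79.72
M5
G0 X0.00 Y0.00

Since the viewBox matches the mm dimensions, user units are millimetres directly. The only transform is the Y-flip y_m = 86.42 − y_svg.

Shape 1 is a line segment drawn with `<line>`. Its stroke #ff00ff means engrave at S301, F4383. After flipping Y the toolpath is (112.62,69.81) → (75.54,15.10).

Shape 2 is a closed polygon drawn with `<polygon>`. Its stroke #ff00ff means engrave at S301, F4383. After flipping Y the toolpath is (61.42,62.91) → (68.78,53.65) → (254.12,22.08) → (204.59,32.28) → (195.49,16.34) → (43.08,72.45) → (61.42,62.91), returning to the start.

Shape 3 is a open polyline drawn with `<path>`. Its stroke #ff00ff means engrave at S301, F4383. After flipping Y the toolpath is (104.89,60.81) → (164.63,23.43) → (150.83,32.15) → (38.40,48.83) → (160.25,46.09) → (125.36,79.72).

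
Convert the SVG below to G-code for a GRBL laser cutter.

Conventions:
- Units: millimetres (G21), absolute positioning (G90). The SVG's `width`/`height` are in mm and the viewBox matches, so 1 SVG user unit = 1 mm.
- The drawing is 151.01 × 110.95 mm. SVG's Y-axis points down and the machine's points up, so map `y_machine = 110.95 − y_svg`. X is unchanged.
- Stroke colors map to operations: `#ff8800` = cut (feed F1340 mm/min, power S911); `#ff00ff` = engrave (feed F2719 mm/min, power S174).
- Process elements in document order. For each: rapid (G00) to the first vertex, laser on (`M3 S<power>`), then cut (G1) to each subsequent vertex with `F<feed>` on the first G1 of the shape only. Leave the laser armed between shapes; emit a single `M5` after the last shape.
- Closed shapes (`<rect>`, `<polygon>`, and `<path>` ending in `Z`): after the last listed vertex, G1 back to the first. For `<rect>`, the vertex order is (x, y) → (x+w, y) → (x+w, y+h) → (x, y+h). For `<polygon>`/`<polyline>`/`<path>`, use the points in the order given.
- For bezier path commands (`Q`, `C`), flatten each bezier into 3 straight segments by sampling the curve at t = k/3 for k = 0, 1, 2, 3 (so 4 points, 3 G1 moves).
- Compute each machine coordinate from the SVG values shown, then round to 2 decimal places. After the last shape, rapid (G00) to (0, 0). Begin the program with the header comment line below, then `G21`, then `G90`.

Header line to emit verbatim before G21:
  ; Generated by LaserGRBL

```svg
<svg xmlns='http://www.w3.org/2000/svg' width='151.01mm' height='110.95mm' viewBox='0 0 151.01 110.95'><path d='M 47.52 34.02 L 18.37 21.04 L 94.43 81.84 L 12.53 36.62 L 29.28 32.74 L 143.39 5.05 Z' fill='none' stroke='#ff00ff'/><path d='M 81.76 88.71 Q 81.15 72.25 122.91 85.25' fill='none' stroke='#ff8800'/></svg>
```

; Generated by LaserGRBL
G21
G90
G00 X47.52 Y76.93
M3 S174
G1 X18.37 Y89.91 F2719
G1 X94.43 Y29.11
G1 X12.53 Y74.33
G1 X29.28 Y78.21
G1 X143.39 Y105.90
G1 X47.52 Y76.93
G00 X81.76 Y22.24
M3 S911
G1 X86.06 Y29.94 F1340
G1 X99.78 Y31.09
G1 X122.91 Y25.70
M5
G00 X0.00 Y0.00

1 u = 1 mm; y_m = 110.95 − y.

[1] `<path>` closed polygon, #ff00ff→engrave S174 F2719: (47.52,76.93) → (18.37,89.91) → (94.43,29.11) → (12.53,74.33) → (29.28,78.21) → (143.39,105.90) → (47.52,76.93) (closed)

[2] `<path>` quadratic bezier, #ff8800→cut S911 F1340: (81.76,22.24) → (86.06,29.94) → (99.78,31.09) → (122.91,25.70)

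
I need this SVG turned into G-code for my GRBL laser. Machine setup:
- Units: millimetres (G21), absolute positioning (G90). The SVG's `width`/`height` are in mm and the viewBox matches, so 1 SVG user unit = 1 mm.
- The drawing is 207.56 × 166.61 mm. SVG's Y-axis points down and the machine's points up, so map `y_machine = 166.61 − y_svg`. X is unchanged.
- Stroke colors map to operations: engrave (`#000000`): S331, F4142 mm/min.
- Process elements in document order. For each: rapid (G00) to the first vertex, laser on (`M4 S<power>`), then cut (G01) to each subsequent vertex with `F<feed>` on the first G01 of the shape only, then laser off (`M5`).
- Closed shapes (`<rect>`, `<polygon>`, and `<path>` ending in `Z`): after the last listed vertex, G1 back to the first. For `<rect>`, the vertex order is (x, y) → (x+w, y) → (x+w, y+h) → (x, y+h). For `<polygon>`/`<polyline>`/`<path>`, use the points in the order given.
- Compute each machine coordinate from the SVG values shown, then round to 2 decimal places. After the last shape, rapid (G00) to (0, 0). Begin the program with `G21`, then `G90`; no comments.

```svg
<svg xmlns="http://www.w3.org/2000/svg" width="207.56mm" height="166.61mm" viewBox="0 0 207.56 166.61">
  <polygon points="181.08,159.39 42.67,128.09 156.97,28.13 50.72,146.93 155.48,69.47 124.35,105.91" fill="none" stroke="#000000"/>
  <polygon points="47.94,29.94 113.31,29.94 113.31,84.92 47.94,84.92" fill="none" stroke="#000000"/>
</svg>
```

Since the viewBox matches the mm dimensions, user units are millimetres directly. The only transform is the Y-flip y_m = 166.61 − y_svg.

Shape 1 is a closed polygon drawn with `<polygon>`. Its stroke #000000 means engrave at S331, F4142. After flipping Y the toolpath is (181.08,7.22) → (42.67,38.52) → (156.97,138.48) → (50.72,19.68) → (155.48,97.14) → (124.35,60.70) → (181.08,7.22), returning to the start.

Shape 2 is a rectangle drawn with `<polygon>`. Its stroke #000000 means engrave at S331, F4142. After flipping Y the toolpath is (47.94,136.67) → (113.31,136.67) → (113.31,81.69) → (47.94,81.69) → (47.94,136.67), returning to the start.

G21
G90
G00 X181.08 Y7.22
M4 S331
G01 X42.67 Y38.52 F4142
G01 X156.97 Y138.48
G01 X50.72 Y19.68
G01 X155.48 Y97.14
G01 X124.35 Y60.70
G01 X181.08 Y7.22
M5
G00 X47.94 Y136.67
M4 S331
G01 X113.31 Y136.67 F4142
G01 X113.31 Y81.69
G01 X47.94 Y81.69
G01 X47.94 Y136.67
M5
G00 X0.00 Y0.00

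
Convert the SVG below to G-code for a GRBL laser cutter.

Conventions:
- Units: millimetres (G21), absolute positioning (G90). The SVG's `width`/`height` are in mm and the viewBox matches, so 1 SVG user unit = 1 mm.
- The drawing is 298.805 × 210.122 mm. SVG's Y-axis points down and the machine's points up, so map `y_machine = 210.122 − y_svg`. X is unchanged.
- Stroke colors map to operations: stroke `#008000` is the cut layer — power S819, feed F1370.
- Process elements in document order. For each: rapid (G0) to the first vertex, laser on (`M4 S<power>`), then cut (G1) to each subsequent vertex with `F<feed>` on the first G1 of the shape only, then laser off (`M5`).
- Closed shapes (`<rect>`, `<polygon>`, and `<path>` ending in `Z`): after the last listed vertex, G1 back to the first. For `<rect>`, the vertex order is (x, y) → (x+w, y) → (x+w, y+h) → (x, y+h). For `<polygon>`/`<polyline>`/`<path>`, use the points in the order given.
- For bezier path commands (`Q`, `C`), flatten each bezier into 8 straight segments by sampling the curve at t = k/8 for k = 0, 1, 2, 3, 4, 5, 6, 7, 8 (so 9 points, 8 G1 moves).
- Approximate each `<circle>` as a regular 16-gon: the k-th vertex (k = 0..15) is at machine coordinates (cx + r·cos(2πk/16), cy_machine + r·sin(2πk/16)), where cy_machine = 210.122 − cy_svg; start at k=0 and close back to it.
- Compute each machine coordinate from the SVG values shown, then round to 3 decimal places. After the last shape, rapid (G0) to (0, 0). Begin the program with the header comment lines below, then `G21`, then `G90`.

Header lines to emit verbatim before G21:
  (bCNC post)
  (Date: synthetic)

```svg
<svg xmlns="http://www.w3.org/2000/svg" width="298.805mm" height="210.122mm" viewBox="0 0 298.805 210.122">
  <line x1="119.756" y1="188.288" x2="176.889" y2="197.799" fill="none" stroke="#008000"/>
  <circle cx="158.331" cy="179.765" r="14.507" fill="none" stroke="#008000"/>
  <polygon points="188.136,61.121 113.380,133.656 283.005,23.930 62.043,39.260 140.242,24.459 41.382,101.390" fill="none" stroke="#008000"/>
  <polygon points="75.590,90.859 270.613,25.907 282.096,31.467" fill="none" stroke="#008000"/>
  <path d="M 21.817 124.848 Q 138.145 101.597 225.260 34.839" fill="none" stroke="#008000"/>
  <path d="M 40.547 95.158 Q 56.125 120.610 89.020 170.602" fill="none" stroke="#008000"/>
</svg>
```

(bCNC post)
(Date: synthetic)
G21
G90
G0 X119.756 Y21.834
M4 S819
G1 X176.889 Y12.323 F1370
M5
G0 X172.838 Y30.357
M4 S819
G1 X171.734 Y35.909 F1370
G1 X168.589 Y40.615
G1 X163.883 Y43.760
G1 X158.331 Y44.864
G1 X152.779 Y43.760
G1 X148.073 Y40.615
G1 X144.928 Y35.909
G1 X143.824 Y30.357
G1 X144.928 Y24.805
G1 X148.073 Y20.099
G1 X152.779 Y16.954
G1 X158.331 Y15.850
G1 X163.883 Y16.954
G1 X168.589 Y20.099
G1 X171.734 Y24.805
G1 X172.838 Y30.357
M5
G0 X188.136 Y149.001
M4 S819
G1 X113.380 Y76.466 F1370
G1 X283.005 Y186.192
G1 X62.043 Y170.862
G1 X140.242 Y185.663
G1 X41.382 Y108.732
G1 X188.136 Y149.001
M5
G0 X75.590 Y119.263
M4 S819
G1 X270.613 Y184.215 F1370
G1 X282.096 Y178.655
G1 X75.590 Y119.263
M5
G0 X21.817 Y85.274
M4 S819
G1 X50.443 Y91.767 F1370
G1 X78.155 Y99.619
G1 X104.955 Y108.830
G1 X130.842 Y119.402
G1 X155.816 Y131.333
G1 X179.877 Y144.623
G1 X203.025 Y159.273
G1 X225.260 Y175.283
M5
G0 X40.547 Y114.964
M4 S819
G1 X44.712 Y108.218 F1370
G1 X49.418 Y100.704
G1 X54.666 Y92.424
G1 X60.454 Y83.377
G1 X66.784 Y73.563
G1 X73.655 Y62.982
G1 X81.067 Y51.635
G1 X89.020 Y39.520
M5
G0 X0.000 Y0.000

viewBox `0 0 298.805 210.122` with mm width/height → 1 unit = 1 mm. Flip: y_m = 210.122 − y_svg.

**Shape 1** — `<line>` line segment, stroke `#008000` → cut (S819, F1370). Machine vertices: (119.756,21.834) → (176.889,12.323). Open path.

**Shape 2** — `<circle>` circle, stroke `#008000` → cut (S819, F1370). Machine vertices: (172.838,30.357) → (171.734,35.909) → (168.589,40.615) → (163.883,43.760) → (158.331,44.864) → (152.779,43.760) → (148.073,40.615) → (144.928,35.909) → (143.824,30.357) → (144.928,24.805) → (148.073,20.099) → (152.779,16.954) → (158.331,15.850) → (163.883,16.954) → (168.589,20.099) → (171.734,24.805) → (172.838,30.357). Closed: final G1 returns to the first vertex.

**Shape 3** — `<polygon>` closed polygon, stroke `#008000` → cut (S819, F1370). Machine vertices: (188.136,149.001) → (113.380,76.466) → (283.005,186.192) → (62.043,170.862) → (140.242,185.663) → (41.382,108.732) → (188.136,149.001). Closed: final G1 returns to the first vertex.

**Shape 4** — `<polygon>` closed polygon, stroke `#008000` → cut (S819, F1370). Machine vertices: (75.590,119.263) → (270.613,184.215) → (282.096,178.655) → (75.590,119.263). Closed: final G1 returns to the first vertex.

**Shape 5** — `<path>` quadratic bezier, stroke `#008000` → cut (S819, F1370). Control points (SVG): P0=(21.817,124.848), P1=(138.145,101.597), P2=(225.260,34.839); sampled at t=k/8. Machine vertices: (21.817,85.274) → (50.443,91.767) → (78.155,99.619) → (104.955,108.830) → (130.842,119.402) → (155.816,131.333) → (179.877,144.623) → (203.025,159.273) → (225.260,175.283). Open path.

**Shape 6** — `<path>` quadratic bezier, stroke `#008000` → cut (S819, F1370). Control points (SVG): P0=(40.547,95.158), P1=(56.125,120.610), P2=(89.020,170.602); sampled at t=k/8. Machine vertices: (40.547,114.964) → (44.712,108.218) → (49.418,100.704) → (54.666,92.424) → (60.454,83.377) → (66.784,73.563) → (73.655,62.982) → (81.067,51.635) → (89.020,39.520). Open path.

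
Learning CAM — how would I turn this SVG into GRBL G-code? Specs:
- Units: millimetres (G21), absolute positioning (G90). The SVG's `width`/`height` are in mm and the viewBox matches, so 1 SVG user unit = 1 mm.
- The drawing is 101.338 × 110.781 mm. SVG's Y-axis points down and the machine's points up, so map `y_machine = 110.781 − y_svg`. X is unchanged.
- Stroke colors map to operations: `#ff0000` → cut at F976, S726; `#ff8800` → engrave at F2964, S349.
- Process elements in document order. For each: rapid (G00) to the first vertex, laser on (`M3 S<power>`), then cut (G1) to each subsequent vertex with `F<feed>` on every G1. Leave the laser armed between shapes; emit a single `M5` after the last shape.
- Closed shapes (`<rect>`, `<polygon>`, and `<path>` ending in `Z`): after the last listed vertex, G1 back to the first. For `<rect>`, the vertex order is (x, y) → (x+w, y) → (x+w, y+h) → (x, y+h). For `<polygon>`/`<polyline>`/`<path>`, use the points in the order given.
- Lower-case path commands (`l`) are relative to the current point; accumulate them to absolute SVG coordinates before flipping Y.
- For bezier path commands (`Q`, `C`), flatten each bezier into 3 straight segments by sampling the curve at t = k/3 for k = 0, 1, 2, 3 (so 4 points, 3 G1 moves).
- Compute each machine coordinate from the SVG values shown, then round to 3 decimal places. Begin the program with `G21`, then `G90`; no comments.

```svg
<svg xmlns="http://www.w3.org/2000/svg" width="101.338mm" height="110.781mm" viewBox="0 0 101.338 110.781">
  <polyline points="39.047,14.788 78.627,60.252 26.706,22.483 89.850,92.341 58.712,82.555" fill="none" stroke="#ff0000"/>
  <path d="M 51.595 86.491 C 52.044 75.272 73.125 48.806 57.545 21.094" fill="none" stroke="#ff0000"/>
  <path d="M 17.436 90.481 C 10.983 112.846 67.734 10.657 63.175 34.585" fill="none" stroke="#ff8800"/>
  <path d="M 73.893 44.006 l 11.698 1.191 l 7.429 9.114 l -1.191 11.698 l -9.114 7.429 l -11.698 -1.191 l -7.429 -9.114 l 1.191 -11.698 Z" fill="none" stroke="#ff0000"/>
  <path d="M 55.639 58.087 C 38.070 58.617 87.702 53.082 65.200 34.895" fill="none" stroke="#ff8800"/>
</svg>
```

1 u = 1 mm; y_m = 110.781 − y.

[1] `<polyline>` open polyline, #ff0000→cut S726 F976: (39.047,95.993) → (78.627,50.529) → (26.706,88.298) → (89.850,18.440) → (58.712,28.226)

[2] `<path>` cubic bezier, #ff0000→cut S726 F976: (51.595,24.290) → (56.799,40.073) → (63.027,62.909) → (57.545,89.687)

[3] `<path>` cubic bezier, #ff8800→engrave S349 F2964: (17.436,20.300) → (27.439,30.169) → (51.909,67.369) → (63.175,76.196)

[4] `<path>` regular polygon, #ff0000→cut S726 F976: (73.893,66.775) → (85.591,65.584) → (93.020,56.470) → (91.829,44.772) → (82.715,37.343) → (71.017,38.534) → (63.588,47.648) → (64.779,59.346) → (73.893,66.775) (closed)

[5] `<path>` cubic bezier, #ff8800→engrave S349 F2964: (55.639,52.694) → (55.310,54.430) → (68.818,61.672) → (65.200,75.886)

G21
G90
G00 X39.047 Y95.993
M3 S726
G1 X78.627 Y50.529 F976
G1 X26.706 Y88.298 F976
G1 X89.850 Y18.440 F976
G1 X58.712 Y28.226 F976
G00 X51.595 Y24.290
M3 S726
G1 X56.799 Y40.073 F976
G1 X63.027 Y62.909 F976
G1 X57.545 Y89.687 F976
G00 X17.436 Y20.300
M3 S349
G1 X27.439 Y30.169 F2964
G1 X51.909 Y67.369 F2964
G1 X63.175 Y76.196 F2964
G00 X73.893 Y66.775
M3 S726
G1 X85.591 Y65.584 F976
G1 X93.020 Y56.470 F976
G1 X91.829 Y44.772 F976
G1 X82.715 Y37.343 F976
G1 X71.017 Y38.534 F976
G1 X63.588 Y47.648 F976
G1 X64.779 Y59.346 F976
G1 X73.893 Y66.775 F976
G00 X55.639 Y52.694
M3 S349
G1 X55.310 Y54.430 F2964
G1 X68.818 Y61.672 F2964
G1 X65.200 Y75.886 F2964
M5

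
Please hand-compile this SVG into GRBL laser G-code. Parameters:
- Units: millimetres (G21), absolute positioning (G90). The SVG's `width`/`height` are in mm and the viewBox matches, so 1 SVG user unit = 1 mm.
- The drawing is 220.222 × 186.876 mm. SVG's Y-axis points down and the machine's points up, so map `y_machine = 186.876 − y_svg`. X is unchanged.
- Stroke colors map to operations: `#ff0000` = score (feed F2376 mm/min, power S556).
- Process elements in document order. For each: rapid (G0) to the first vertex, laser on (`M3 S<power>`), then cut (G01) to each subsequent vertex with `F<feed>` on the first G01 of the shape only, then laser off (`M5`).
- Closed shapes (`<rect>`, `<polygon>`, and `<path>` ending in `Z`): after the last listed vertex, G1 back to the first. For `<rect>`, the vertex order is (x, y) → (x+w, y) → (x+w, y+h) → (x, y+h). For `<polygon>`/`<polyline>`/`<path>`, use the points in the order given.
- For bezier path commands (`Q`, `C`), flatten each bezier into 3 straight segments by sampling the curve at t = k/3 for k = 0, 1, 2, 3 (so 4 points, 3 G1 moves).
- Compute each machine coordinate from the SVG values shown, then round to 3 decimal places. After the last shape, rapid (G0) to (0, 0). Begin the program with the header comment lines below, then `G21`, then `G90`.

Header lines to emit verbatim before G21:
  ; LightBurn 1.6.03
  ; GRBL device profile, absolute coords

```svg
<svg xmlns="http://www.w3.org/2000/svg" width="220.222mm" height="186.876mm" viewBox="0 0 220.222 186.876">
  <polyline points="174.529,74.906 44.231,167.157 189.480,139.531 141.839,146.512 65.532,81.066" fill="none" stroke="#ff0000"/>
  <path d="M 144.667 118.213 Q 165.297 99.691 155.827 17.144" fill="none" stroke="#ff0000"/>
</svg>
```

Since the viewBox matches the mm dimensions, user units are millimetres directly. The only transform is the Y-flip y_m = 186.876 − y_svg.

Shape 1 is a open polyline drawn with `<polyline>`. Its stroke #ff0000 means score at S556, F2376. After flipping Y the toolpath is (174.529,111.970) → (44.231,19.719) → (189.480,47.345) → (141.839,40.364) → (65.532,105.810).

Shape 2 is a quadratic bezier drawn with `<path>`. Its stroke #ff0000 means score at S556, F2376. After flipping Y the toolpath is (144.667,68.663) → (155.076,88.125) → (158.796,121.815) → (155.827,169.732).

; LightBurn 1.6.03
; GRBL device profile, absolute coords
G21
G90
G0 X174.529 Y111.970
M3 S556
G01 X44.231 Y19.719 F2376
G01 X189.480 Y47.345
G01 X141.839 Y40.364
G01 X65.532 Y105.810
M5
G0 X144.667 Y68.663
M3 S556
G01 X155.076 Y88.125 F2376
G01 X158.796 Y121.815
G01 X155.827 Y169.732
M5
G0 X0.000 Y0.000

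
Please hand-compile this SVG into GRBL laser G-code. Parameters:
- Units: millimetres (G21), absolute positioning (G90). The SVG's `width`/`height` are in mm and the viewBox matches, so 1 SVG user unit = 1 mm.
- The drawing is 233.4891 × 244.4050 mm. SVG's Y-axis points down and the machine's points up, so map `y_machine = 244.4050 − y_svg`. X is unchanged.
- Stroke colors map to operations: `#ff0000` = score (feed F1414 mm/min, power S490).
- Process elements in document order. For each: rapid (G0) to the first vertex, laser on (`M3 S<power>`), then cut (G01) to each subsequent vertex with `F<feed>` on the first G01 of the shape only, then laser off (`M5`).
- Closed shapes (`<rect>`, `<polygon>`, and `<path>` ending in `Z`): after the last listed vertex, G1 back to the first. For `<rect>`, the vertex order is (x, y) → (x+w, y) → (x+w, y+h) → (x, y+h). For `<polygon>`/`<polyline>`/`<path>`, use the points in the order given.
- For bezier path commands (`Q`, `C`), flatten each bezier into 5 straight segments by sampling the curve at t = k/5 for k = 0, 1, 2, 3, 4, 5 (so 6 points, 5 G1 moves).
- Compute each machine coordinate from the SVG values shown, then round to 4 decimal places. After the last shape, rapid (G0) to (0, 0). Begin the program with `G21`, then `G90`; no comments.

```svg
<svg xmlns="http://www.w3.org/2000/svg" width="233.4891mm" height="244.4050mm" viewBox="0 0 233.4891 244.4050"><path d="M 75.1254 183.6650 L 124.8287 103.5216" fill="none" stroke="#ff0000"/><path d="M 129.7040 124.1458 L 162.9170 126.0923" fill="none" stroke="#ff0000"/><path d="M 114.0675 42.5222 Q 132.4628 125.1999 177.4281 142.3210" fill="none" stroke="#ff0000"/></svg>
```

Since the viewBox matches the mm dimensions, user units are millimetres directly. The only transform is the Y-flip y_m = 244.4050 − y_svg.

Shape 1 is a line segment drawn with `<path>`. Its stroke #ff0000 means score at S490, F1414. After flipping Y the toolpath is (75.1254,60.7400) → (124.8287,140.8834).

Shape 2 is a line segment drawn with `<path>`. Its stroke #ff0000 means score at S490, F1414. After flipping Y the toolpath is (129.7040,120.2592) → (162.9170,118.3127).

Shape 3 is a quadratic bezier drawn with `<path>`. Its stroke #ff0000 means score at S490, F1414. After flipping Y the toolpath is (114.0675,201.8828) → (122.4884,171.4340) → (133.0349,146.2297) → (145.7071,126.2699) → (160.5048,111.5547) → (177.4281,102.0840).

G21
G90
G0 X75.1254 Y60.7400
M3 S490
G01 X124.8287 Y140.8834 F1414
M5
G0 X129.7040 Y120.2592
M3 S490
G01 X162.9170 Y118.3127 F1414
M5
G0 X114.0675 Y201.8828
M3 S490
G01 X122.4884 Y171.4340 F1414
G01 X133.0349 Y146.2297
G01 X145.7071 Y126.2699
G01 X160.5048 Y111.5547
G01 X177.4281 Y102.0840
M5
G0 X0.0000 Y0.0000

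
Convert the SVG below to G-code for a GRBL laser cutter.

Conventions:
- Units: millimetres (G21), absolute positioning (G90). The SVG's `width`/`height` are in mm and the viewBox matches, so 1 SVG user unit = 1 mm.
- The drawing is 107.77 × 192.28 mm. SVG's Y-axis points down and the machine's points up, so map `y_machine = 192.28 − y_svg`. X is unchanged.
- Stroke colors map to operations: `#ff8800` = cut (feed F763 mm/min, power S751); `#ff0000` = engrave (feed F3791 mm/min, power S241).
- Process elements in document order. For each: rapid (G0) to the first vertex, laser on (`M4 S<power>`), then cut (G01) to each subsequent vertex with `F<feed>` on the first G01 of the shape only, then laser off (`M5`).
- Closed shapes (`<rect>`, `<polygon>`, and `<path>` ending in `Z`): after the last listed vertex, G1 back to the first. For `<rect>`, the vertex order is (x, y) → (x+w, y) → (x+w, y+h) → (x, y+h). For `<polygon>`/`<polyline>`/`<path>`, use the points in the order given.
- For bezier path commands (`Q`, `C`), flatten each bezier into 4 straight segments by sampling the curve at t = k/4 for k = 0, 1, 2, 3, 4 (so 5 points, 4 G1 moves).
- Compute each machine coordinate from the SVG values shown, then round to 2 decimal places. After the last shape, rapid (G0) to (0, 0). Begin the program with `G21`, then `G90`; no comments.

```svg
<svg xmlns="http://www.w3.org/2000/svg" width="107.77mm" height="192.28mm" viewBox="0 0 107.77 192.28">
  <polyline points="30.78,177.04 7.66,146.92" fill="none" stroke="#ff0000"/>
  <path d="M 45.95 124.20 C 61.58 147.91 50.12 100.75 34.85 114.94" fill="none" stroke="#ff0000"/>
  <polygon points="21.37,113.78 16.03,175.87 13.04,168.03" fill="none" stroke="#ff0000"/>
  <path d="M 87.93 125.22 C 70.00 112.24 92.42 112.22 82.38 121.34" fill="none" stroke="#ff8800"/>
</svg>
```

viewBox `0 0 107.77 192.28` with mm width/height → 1 unit = 1 mm. Flip: y_m = 192.28 − y_svg.

**Shape 1** — `<polyline>` line segment, stroke `#ff0000` → engrave (S241, F3791). Machine vertices: (30.78,15.24) → (7.66,45.36). Open path.

**Shape 2** — `<path>` cubic bezier, stroke `#ff0000` → engrave (S241, F3791). Control points (SVG): P0=(45.95,124.20), P1=(61.58,147.91), P2=(50.12,100.75), P3=(34.85,114.94); sampled at t=k/4. Machine vertices: (45.95,68.08) → (52.96,61.52) → (51.99,69.14) → (45.22,78.55) → (34.85,77.34). Open path.

**Shape 3** — `<polygon>` closed polygon, stroke `#ff0000` → engrave (S241, F3791). Machine vertices: (21.37,78.50) → (16.03,16.41) → (13.04,24.25) → (21.37,78.50). Closed: final G1 returns to the first vertex.

**Shape 4** — `<path>` cubic bezier, stroke `#ff8800` → cut (S751, F763). Control points (SVG): P0=(87.93,125.22), P1=(70.00,112.24), P2=(92.42,112.22), P3=(82.38,121.34); sampled at t=k/4. Machine vertices: (87.93,67.06) → (80.91,74.42) → (82.20,77.29) → (84.96,76.01) → (82.38,70.94). Open path.

G21
G90
G0 X30.78 Y15.24
M4 S241
G01 X7.66 Y45.36 F3791
M5
G0 X45.95 Y68.08
M4 S241
G01 X52.96 Y61.52 F3791
G01 X51.99 Y69.14
G01 X45.22 Y78.55
G01 X34.85 Y77.34
M5
G0 X21.37 Y78.50
M4 S241
G01 X16.03 Y16.41 F3791
G01 X13.04 Y24.25
G01 X21.37 Y78.50
M5
G0 X87.93 Y67.06
M4 S751
G01 X80.91 Y74.42 F763
G01 X82.20 Y77.29
G01 X84.96 Y76.01
G01 X82.38 Y70.94
M5
G0 X0.00 Y0.00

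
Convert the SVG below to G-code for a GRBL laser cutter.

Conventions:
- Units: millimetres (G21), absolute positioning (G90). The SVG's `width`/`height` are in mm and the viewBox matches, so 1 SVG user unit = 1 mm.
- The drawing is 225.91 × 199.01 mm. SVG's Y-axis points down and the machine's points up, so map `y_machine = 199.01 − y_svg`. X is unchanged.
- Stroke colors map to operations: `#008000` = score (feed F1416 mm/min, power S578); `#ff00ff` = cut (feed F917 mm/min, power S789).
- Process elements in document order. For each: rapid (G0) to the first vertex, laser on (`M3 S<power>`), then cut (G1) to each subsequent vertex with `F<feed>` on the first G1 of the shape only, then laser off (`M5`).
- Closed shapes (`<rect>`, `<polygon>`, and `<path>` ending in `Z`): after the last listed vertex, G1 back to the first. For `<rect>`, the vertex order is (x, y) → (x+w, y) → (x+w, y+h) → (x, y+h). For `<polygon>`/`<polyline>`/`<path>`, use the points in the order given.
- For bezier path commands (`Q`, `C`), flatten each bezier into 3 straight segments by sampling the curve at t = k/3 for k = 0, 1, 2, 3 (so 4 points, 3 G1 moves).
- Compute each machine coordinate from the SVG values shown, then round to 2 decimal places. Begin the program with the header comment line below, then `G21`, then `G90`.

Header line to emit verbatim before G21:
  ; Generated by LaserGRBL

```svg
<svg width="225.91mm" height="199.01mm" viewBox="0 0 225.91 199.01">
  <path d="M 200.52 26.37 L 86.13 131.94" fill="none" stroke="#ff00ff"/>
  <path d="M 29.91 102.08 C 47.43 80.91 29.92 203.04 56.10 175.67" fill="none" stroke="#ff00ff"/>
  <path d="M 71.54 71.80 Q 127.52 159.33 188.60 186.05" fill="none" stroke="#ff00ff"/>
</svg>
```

viewBox `0 0 225.91 199.01` with mm width/height → 1 unit = 1 mm. Flip: y_m = 199.01 − y_svg.

**Shape 1** — `<path>` line segment, stroke `#ff00ff` → cut (S789, F917). Machine vertices: (200.52,172.64) → (86.13,67.07). Open path.

**Shape 2** — `<path>` cubic bezier, stroke `#ff00ff` → cut (S789, F917). Control points (SVG): P0=(29.91,102.08), P1=(47.43,80.91), P2=(29.92,203.04), P3=(56.10,175.67); sampled at t=k/3. Machine vertices: (29.91,96.93) → (38.67,81.18) → (41.57,34.96) → (56.10,23.34). Open path.

**Shape 3** — `<path>` quadratic bezier, stroke `#ff00ff` → cut (S789, F917). Control points (SVG): P0=(71.54,71.80), P1=(127.52,159.33), P2=(188.60,186.05); sampled at t=k/3. Machine vertices: (71.54,127.21) → (109.43,75.61) → (148.45,37.53) → (188.60,12.96). Open path.

; Generated by LaserGRBL
G21
G90
G0 X200.52 Y172.64
M3 S789
G1 X86.13 Y67.07 F917
M5
G0 X29.91 Y96.93
M3 S789
G1 X38.67 Y81.18 F917
G1 X41.57 Y34.96
G1 X56.10 Y23.34
M5
G0 X71.54 Y127.21
M3 S789
G1 X109.43 Y75.61 F917
G1 X148.45 Y37.53
G1 X188.60 Y12.96
M5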